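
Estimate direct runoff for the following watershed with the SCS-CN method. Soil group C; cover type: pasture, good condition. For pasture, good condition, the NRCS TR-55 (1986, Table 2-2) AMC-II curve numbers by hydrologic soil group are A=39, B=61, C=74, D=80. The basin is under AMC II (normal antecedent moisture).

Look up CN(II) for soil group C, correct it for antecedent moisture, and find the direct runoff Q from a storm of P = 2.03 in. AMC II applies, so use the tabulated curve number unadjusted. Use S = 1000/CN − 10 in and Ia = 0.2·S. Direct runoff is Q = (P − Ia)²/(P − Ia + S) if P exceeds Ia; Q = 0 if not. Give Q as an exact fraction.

Q = 24117921/66270700 in ≈ 0.364 in

NRCS table: pasture, good condition, soil group C → CN(II) = 74
Average conditions: CN = 74 (no AMC adjustment).
Max retention: S = 1000/74 − 10 = 130/37 in (≈ 3.514 in)
Initial abstraction Ia = S/5 = (130/37)/5 = 26/37 ≈ 0.703 in
P − Ia = 2.030 − 0.703 = 4911/3700 ≈ 1.327 in (> 0, runoff occurs)
Runoff Q = (P−Ia)²/(P−Ia+S) = (1.327)²/(1.327+3.514) = 24117921/66270700 ≈ 0.364 in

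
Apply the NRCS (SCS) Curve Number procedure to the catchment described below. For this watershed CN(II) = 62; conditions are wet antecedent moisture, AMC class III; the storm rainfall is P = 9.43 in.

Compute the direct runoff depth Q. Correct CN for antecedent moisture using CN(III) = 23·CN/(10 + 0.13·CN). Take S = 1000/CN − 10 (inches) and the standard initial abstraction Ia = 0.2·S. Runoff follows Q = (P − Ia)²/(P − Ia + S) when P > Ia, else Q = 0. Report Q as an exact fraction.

Q = 402411340881/58776796700 in ≈ 6.846 in

CN(III) from CN(II)=62: (23·62)/(10 + 0.13·62) = 71300/903 ≈ 78.959
Max retention: S = 1000/(71300/903) − 10 = 1900/713 in (≈ 2.665 in)
Ia = 0.2S: 0.2·2.665 = 0.533 in (exactly 380/713)
Since P=9.430 > Ia=0.533: effective rainfall P−Ia = 634359/71300 in
Q: (634359/71300)² ÷ (824359/71300) = 402411340881/58776796700 in (≈ 6.846 in)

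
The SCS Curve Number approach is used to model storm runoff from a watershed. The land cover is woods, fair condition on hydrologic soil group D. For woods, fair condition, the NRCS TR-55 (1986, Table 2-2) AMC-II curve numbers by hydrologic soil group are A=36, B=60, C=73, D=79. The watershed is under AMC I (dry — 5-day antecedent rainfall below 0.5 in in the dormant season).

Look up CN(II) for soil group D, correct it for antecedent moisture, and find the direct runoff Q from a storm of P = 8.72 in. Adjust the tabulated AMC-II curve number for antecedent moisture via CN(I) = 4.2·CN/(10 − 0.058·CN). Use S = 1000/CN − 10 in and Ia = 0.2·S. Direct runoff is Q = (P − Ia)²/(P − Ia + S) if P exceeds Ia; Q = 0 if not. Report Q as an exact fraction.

NRCS table: woods, fair condition, soil group D → CN(II) = 79
Dry (AMC I): CN(I) = 4.2·79/(10 − 0.058·79) = (1659/5)/(2709/500) = 7900/129 ≈ 61.240
S = 1000/(7900/129) − 10 = 500/79 in ≈ 6.329 in
Initial abstraction Ia = S/5 = (500/79)/5 = 100/79 ≈ 1.266 in
Since P=8.720 > Ia=1.266: effective rainfall P−Ia = 14722/1975 in
Runoff Q = (P−Ia)²/(P−Ia+S) = (7.454)²/(7.454+6.329) = 108368642/26881725 ≈ 4.031 in

Q = 108368642/26881725 in ≈ 4.031 in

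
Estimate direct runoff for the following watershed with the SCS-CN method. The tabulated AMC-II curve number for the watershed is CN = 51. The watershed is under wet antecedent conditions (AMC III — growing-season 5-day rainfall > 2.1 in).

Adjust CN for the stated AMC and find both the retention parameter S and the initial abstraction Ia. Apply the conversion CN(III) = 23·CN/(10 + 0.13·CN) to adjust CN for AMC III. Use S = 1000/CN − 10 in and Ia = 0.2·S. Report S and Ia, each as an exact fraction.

S = 4900/1173 in ≈ 4.177 in; Ia = 980/1173 in ≈ 0.835 in

Adjust CN=51 to AMC III: 23·51/(10 + 0.13·51) → 1173 ÷ (1663/100) = 117300/1663 ≈ 70.535
S = 1000/(117300/1663) − 10 = 4900/1173 in ≈ 4.177 in
Initial abstraction Ia = S/5 = (4900/1173)/5 = 980/1173 ≈ 0.835 in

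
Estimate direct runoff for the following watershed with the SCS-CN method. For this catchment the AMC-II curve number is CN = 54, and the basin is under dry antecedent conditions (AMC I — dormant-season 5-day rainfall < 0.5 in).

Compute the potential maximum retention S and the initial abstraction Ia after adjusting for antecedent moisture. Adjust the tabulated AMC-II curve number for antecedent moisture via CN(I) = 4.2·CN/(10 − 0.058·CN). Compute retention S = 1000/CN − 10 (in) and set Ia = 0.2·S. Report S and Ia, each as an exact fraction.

CN(I) from CN(II)=54: (4.2·54)/(10 − 0.058·54) = 56700/1717 ≈ 33.023
S = 1000/(56700/1717) − 10 = 11500/567 in ≈ 20.282 in
Ia = 0.2S: 0.2·20.282 = 4.056 in (exactly 2300/567)

S = 11500/567 in ≈ 20.282 in; Ia = 2300/567 in ≈ 4.056 in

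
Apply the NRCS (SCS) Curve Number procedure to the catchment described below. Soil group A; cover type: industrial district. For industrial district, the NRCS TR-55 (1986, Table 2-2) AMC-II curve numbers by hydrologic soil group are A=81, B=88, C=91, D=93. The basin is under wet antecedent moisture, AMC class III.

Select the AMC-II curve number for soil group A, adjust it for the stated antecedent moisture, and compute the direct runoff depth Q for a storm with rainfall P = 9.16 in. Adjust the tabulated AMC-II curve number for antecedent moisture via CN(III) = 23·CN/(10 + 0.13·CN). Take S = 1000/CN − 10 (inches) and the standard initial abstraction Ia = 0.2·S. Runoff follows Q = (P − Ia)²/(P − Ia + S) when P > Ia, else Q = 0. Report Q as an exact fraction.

NRCS table: industrial district, soil group A → CN(II) = 81
Wet (AMC III): CN(III) = 23·81/(10 + 0.13·81) = 1863/(2053/100) = 186300/2053 ≈ 90.745
Max retention: S = 1000/(186300/2053) − 10 = 1900/1863 in (≈ 1.020 in)
Ia = 0.2S: 0.2·1.020 = 0.204 in (exactly 380/1863)
Since P=9.160 > Ia=0.204: effective rainfall P−Ia = 417127/46575 in
Q = (417127/46575)²/((417127/46575) + 1900/1863) = (173994934129/2169230625)/(464627/46575) = 173994934129/21640002525 in ≈ 8.040 in

Q = 173994934129/21640002525 in ≈ 8.040 in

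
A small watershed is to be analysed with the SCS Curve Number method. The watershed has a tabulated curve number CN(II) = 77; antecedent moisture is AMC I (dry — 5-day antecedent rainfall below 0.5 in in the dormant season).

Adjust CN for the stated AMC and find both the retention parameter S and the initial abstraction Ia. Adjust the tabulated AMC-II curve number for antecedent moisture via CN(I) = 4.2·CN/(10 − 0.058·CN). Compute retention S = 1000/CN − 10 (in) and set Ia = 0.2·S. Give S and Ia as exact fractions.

S = 11500/1617 in ≈ 7.112 in; Ia = 2300/1617 in ≈ 1.422 in

CN(I) from CN(II)=77: (4.2·77)/(10 − 0.058·77) = 161700/2767 ≈ 58.439
S = 1000/(161700/2767) − 10 = 11500/1617 in ≈ 7.112 in
Initial abstraction Ia = S/5 = (11500/1617)/5 = 2300/1617 ≈ 1.422 in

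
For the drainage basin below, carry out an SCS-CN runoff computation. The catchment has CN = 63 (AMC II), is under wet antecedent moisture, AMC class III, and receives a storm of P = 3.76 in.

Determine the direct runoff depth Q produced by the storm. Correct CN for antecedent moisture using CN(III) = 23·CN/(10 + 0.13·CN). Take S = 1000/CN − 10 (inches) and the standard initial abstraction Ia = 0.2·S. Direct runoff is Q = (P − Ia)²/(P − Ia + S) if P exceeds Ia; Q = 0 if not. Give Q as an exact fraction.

CN(III) from CN(II)=63: (23·63)/(10 + 0.13·63) = 144900/1819 ≈ 79.659
S = 1000/(144900/1819) − 10 = 3700/1449 in ≈ 2.553 in
Ia = 0.2S: 0.2·2.553 = 0.511 in (exactly 740/1449)
P − Ia = 3.760 − 0.511 = 117706/36225 ≈ 3.249 in (> 0, runoff occurs)
Runoff Q = (P−Ia)²/(P−Ia+S) = (3.249)²/(3.249+2.553) = 6927351218/3807356175 ≈ 1.819 in

Q = 6927351218/3807356175 in ≈ 1.819 in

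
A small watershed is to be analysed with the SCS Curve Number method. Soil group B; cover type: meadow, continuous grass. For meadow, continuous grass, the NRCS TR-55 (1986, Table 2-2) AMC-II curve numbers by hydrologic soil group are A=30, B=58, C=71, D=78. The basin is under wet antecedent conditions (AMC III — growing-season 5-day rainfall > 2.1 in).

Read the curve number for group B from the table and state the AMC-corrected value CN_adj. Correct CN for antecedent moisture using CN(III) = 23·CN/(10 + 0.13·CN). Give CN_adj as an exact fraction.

CN_adj = 66700/877 ≈ 76.055

NRCS table: meadow, continuous grass, soil group B → CN(II) = 58
CN(III) from CN(II)=58: (23·58)/(10 + 0.13·58) = 66700/877 ≈ 76.055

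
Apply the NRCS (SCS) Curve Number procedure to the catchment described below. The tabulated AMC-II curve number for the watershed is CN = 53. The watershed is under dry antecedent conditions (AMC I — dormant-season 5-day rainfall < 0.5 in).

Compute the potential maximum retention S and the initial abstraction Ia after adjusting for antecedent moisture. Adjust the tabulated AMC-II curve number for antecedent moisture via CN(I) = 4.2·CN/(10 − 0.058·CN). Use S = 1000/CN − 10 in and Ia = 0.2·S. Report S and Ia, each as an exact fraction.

S = 23500/1113 in ≈ 21.114 in; Ia = 4700/1113 in ≈ 4.223 in

Adjust CN=53 to AMC I: 4.2·53/(10 − 0.058·53) → (1113/5) ÷ (3463/500) = 111300/3463 ≈ 32.140
Max retention: S = 1000/(111300/3463) − 10 = 23500/1113 in (≈ 21.114 in)
Ia = 0.2S: 0.2·21.114 = 4.223 in (exactly 4700/1113)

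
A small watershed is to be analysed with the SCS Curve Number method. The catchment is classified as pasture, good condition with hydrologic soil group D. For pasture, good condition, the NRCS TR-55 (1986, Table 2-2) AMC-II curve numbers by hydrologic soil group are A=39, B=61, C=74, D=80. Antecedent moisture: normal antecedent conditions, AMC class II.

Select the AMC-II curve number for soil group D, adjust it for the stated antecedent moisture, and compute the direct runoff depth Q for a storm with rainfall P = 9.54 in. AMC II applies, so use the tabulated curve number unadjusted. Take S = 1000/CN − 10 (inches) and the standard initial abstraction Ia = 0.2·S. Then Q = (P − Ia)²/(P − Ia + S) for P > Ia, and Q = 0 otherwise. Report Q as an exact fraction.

Q = 102152/14425 in ≈ 7.082 in

NRCS table: pasture, good condition, soil group D → CN(II) = 80
AMC II — tabulated CN = 80 applies directly.
Max retention: S = 1000/80 − 10 = 5/2 in (≈ 2.500 in)
Initial abstraction Ia = S/5 = (5/2)/5 = 1/2 ≈ 0.500 in
Since P=9.540 > Ia=0.500: effective rainfall P−Ia = 226/25 in
Q: (226/25)² ÷ (577/50) = 102152/14425 in (≈ 7.082 in)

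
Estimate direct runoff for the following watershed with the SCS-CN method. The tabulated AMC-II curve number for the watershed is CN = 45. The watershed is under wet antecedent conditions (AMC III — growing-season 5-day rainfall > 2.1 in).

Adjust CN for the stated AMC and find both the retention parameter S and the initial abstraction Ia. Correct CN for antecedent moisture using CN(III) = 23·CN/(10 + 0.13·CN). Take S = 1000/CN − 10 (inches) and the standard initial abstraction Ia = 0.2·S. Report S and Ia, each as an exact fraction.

Adjust CN=45 to AMC III: 23·45/(10 + 0.13·45) → 1035 ÷ (317/20) = 20700/317 ≈ 65.300
Retention S: 1000/CN − 10 with CN=65.300 → S = 1100/207 ≈ 5.314 in
Ia = 0.2S: 0.2·5.314 = 1.063 in (exactly 220/207)

S = 1100/207 in ≈ 5.314 in; Ia = 220/207 in ≈ 1.063 in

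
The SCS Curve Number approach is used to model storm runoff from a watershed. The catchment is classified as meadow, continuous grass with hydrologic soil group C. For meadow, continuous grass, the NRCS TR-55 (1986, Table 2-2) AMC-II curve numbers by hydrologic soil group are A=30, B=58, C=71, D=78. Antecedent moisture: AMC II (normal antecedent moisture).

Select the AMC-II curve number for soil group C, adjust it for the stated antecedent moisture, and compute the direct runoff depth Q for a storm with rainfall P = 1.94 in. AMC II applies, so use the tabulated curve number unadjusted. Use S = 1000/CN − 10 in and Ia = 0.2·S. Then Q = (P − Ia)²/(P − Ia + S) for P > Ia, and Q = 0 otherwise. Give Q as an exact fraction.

NRCS table: meadow, continuous grass, soil group C → CN(II) = 71
Average conditions: CN = 71 (no AMC adjustment).
Max retention: S = 1000/71 − 10 = 290/71 in (≈ 4.085 in)
Ia = 0.2S: 0.2·4.085 = 0.817 in (exactly 58/71)
P − Ia = 1.940 − 0.817 = 3987/3550 ≈ 1.123 in (> 0, runoff occurs)
Q = (3987/3550)²/((3987/3550) + 290/71) = (15896169/12602500)/(18487/3550) = 15896169/65628850 in ≈ 0.242 in

Q = 15896169/65628850 in ≈ 0.242 in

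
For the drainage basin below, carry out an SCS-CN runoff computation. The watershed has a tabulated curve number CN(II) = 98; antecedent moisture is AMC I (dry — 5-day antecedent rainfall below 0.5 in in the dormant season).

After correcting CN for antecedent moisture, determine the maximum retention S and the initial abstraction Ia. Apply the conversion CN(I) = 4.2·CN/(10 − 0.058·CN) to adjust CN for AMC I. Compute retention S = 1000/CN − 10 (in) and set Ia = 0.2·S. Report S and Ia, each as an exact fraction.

Adjust CN=98 to AMC I: 4.2·98/(10 − 0.058·98) → (2058/5) ÷ (1079/250) = 102900/1079 ≈ 95.366
Max retention: S = 1000/(102900/1079) − 10 = 500/1029 in (≈ 0.486 in)
Ia = 0.2S: 0.2·0.486 = 0.097 in (exactly 100/1029)

S = 500/1029 in ≈ 0.486 in; Ia = 100/1029 in ≈ 0.097 in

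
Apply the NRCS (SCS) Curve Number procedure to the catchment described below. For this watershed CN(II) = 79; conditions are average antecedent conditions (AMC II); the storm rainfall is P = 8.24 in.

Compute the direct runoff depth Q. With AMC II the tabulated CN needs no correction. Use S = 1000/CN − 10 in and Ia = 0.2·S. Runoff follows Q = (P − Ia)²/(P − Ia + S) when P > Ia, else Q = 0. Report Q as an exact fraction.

Average conditions: CN = 79 (no AMC adjustment).
Retention S: 1000/CN − 10 with CN=79.000 → S = 210/79 ≈ 2.658 in
Initial abstraction Ia = S/5 = (210/79)/5 = 42/79 ≈ 0.532 in
P − Ia = 8.240 − 0.532 = 15224/1975 ≈ 7.708 in (> 0, runoff occurs)
Q = (15224/1975)²/((15224/1975) + 210/79) = (231770176/3900625)/(20474/1975) = 115885088/20218075 in ≈ 5.732 in

Q = 115885088/20218075 in ≈ 5.732 in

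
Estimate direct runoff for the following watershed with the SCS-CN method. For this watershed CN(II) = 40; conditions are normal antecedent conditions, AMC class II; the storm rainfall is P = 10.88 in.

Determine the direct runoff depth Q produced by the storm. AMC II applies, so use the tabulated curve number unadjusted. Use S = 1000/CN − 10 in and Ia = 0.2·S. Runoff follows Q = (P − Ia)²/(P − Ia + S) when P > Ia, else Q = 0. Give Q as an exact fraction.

Q = 38809/14300 in ≈ 2.714 in

Average conditions: CN = 40 (no AMC adjustment).
S = 1000/40 − 10 = 15 in ≈ 15.000 in
Initial abstraction Ia = S/5 = 15/5 = 3 ≈ 3.000 in
Since P=10.880 > Ia=3.000: effective rainfall P−Ia = 197/25 in
Q = (197/25)²/((197/25) + 15) = (38809/625)/(572/25) = 38809/14300 in ≈ 2.714 in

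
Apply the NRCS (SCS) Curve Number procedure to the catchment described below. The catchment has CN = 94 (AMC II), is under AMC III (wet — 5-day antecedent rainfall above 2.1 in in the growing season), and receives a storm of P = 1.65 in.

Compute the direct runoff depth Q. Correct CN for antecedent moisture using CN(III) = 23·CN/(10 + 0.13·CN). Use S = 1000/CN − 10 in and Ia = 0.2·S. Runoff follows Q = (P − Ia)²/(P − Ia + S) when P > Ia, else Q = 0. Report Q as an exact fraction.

Q = 132043081/97225140 in ≈ 1.358 in

Wet (AMC III): CN(III) = 23·94/(10 + 0.13·94) = 2162/(1111/50) = 108100/1111 ≈ 97.300
S = 1000/(108100/1111) − 10 = 300/1081 in ≈ 0.278 in
Ia = 0.2S: 0.2·0.278 = 0.056 in (exactly 60/1081)
Since P=1.650 > Ia=0.056: effective rainfall P−Ia = 34473/21620 in
Q: (34473/21620)² ÷ (40473/21620) = 132043081/97225140 in (≈ 1.358 in)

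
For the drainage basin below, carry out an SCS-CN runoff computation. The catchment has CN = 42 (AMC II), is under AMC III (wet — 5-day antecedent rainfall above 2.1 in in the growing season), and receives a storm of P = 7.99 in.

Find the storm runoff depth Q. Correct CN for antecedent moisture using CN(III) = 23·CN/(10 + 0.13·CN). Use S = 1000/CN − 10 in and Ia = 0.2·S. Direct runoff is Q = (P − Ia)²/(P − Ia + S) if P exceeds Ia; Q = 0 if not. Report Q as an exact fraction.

Adjust CN=42 to AMC III: 23·42/(10 + 0.13·42) → 966 ÷ (773/50) = 48300/773 ≈ 62.484
S = 1000/(48300/773) − 10 = 2900/483 in ≈ 6.004 in
Ia = 0.2·(2900/483) = 580/483 in ≈ 1.201 in
Since P=7.990 > Ia=1.201: effective rainfall P−Ia = 327917/48300 in
Q: (327917/48300)² ÷ (617917/48300) = 107529558889/29845391100 in (≈ 3.603 in)

Q = 107529558889/29845391100 in ≈ 3.603 in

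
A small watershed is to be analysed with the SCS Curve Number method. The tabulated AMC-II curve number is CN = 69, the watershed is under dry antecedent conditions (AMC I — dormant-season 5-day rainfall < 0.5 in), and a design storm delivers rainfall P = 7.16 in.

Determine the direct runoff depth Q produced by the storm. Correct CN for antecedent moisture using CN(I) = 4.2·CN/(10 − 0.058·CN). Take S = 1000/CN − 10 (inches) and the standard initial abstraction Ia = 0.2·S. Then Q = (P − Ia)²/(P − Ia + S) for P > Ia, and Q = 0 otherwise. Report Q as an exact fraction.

Q = 33077060641/20625464475 in ≈ 1.604 in

Adjust CN=69 to AMC I: 4.2·69/(10 − 0.058·69) → (1449/5) ÷ (2999/500) = 144900/2999 ≈ 48.316
S = 1000/(144900/2999) − 10 = 15500/1449 in ≈ 10.697 in
Initial abstraction Ia = S/5 = (15500/1449)/5 = 3100/1449 ≈ 2.139 in
Since P=7.160 > Ia=2.139: effective rainfall P−Ia = 181871/36225 in
Runoff Q = (P−Ia)²/(P−Ia+S) = (5.021)²/(5.021+10.697) = 33077060641/20625464475 ≈ 1.604 in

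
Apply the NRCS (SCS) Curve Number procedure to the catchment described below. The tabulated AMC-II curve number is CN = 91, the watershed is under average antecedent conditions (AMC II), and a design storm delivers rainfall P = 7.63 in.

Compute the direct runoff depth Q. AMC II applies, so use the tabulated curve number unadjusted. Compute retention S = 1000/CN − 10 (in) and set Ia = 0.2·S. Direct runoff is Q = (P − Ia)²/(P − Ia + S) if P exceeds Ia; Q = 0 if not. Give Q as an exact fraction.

Q = 4574222689/697360300 in ≈ 6.559 in

CN(II) = 91; AMC II needs no correction.
S = 1000/91 − 10 = 90/91 in ≈ 0.989 in
Initial abstraction Ia = S/5 = (90/91)/5 = 18/91 ≈ 0.198 in
Excess rainfall: 7.630 − 0.198 = 7.432 in; P > Ia so Q > 0
Q: (67633/9100)² ÷ (76633/9100) = 4574222689/697360300 in (≈ 6.559 in)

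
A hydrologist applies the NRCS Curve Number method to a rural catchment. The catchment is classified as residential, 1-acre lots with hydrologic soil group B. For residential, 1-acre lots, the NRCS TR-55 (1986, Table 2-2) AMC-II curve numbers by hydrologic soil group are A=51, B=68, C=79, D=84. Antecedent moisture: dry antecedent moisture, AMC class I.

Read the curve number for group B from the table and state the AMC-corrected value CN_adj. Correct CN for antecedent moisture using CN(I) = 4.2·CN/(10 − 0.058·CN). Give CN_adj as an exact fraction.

NRCS table: residential, 1-acre lots, soil group B → CN(II) = 68
CN(I) from CN(II)=68: (4.2·68)/(10 − 0.058·68) = 35700/757 ≈ 47.160

CN_adj = 35700/757 ≈ 47.160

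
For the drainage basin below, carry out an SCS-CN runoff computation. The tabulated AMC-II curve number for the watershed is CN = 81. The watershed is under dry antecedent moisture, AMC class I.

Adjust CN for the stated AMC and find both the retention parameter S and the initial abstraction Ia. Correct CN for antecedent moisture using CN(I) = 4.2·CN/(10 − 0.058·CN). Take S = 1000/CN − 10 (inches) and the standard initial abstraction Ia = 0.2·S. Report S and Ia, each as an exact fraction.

S = 9500/1701 in ≈ 5.585 in; Ia = 1900/1701 in ≈ 1.117 in

Dry (AMC I): CN(I) = 4.2·81/(10 − 0.058·81) = (1701/5)/(2651/500) = 170100/2651 ≈ 64.164
Max retention: S = 1000/(170100/2651) − 10 = 9500/1701 in (≈ 5.585 in)
Initial abstraction Ia = S/5 = (9500/1701)/5 = 1900/1701 ≈ 1.117 in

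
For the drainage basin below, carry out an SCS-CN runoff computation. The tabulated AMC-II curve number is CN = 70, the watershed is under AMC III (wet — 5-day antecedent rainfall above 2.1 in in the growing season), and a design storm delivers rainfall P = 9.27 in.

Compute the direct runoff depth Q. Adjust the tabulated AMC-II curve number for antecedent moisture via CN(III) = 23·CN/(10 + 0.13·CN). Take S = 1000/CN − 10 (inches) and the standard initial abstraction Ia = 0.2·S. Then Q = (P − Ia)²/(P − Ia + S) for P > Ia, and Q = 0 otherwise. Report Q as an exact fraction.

Q = 6839901003/929758900 in ≈ 7.357 in

CN(III) from CN(II)=70: (23·70)/(10 + 0.13·70) = 16100/191 ≈ 84.293
Max retention: S = 1000/(16100/191) − 10 = 300/161 in (≈ 1.863 in)
Initial abstraction Ia = S/5 = (300/161)/5 = 60/161 ≈ 0.373 in
Excess rainfall: 9.270 − 0.373 = 8.897 in; P > Ia so Q > 0
Runoff Q = (P−Ia)²/(P−Ia+S) = (8.897)²/(8.897+1.863) = 6839901003/929758900 ≈ 7.357 in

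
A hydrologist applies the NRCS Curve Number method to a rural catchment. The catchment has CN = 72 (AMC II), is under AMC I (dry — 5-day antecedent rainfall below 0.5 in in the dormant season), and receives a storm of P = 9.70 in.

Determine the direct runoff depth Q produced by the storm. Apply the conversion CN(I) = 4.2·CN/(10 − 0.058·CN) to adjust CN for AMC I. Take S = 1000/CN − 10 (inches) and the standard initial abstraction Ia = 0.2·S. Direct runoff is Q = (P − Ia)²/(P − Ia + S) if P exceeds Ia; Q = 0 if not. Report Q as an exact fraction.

Q = 4490161/1247130 in ≈ 3.600 in

Dry (AMC I): CN(I) = 4.2·72/(10 − 0.058·72) = (1512/5)/(728/125) = 675/13 ≈ 51.923
S = 1000/(675/13) − 10 = 250/27 in ≈ 9.259 in
Initial abstraction Ia = S/5 = (250/27)/5 = 50/27 ≈ 1.852 in
P − Ia = 9.700 − 1.852 = 2119/270 ≈ 7.848 in (> 0, runoff occurs)
Runoff Q = (P−Ia)²/(P−Ia+S) = (7.848)²/(7.848+9.259) = 4490161/1247130 ≈ 3.600 in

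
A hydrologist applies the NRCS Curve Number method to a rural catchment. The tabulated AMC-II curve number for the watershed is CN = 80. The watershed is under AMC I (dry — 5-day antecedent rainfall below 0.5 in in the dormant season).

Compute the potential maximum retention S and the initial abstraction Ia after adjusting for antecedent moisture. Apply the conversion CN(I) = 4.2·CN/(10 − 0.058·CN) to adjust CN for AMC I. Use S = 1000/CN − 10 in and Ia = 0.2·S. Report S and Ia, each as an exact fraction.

Adjust CN=80 to AMC I: 4.2·80/(10 − 0.058·80) → 336 ÷ (134/25) = 4200/67 ≈ 62.687
Retention S: 1000/CN − 10 with CN=62.687 → S = 125/21 ≈ 5.952 in
Ia = 0.2S: 0.2·5.952 = 1.190 in (exactly 25/21)

S = 125/21 in ≈ 5.952 in; Ia = 25/21 in ≈ 1.190 in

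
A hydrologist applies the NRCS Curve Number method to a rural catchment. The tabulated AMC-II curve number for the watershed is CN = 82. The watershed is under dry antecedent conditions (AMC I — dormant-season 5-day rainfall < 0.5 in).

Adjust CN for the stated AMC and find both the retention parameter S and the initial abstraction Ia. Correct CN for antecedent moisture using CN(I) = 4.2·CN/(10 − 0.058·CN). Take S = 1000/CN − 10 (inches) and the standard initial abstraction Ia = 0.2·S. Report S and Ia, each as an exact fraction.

CN(I) from CN(II)=82: (4.2·82)/(10 − 0.058·82) = 28700/437 ≈ 65.675
Retention S: 1000/CN − 10 with CN=65.675 → S = 1500/287 ≈ 5.226 in
Initial abstraction Ia = S/5 = (1500/287)/5 = 300/287 ≈ 1.045 in

S = 1500/287 in ≈ 5.226 in; Ia = 300/287 in ≈ 1.045 in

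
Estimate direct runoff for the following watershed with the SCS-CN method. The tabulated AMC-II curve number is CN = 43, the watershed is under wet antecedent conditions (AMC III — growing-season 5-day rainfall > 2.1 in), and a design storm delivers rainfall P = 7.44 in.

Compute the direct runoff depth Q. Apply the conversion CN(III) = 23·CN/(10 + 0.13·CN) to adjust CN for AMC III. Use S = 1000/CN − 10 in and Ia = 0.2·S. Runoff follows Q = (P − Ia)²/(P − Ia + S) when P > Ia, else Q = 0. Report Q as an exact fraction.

Q = 1342552562/409272925 in ≈ 3.280 in

Wet (AMC III): CN(III) = 23·43/(10 + 0.13·43) = 989/(1559/100) = 98900/1559 ≈ 63.438
S = 1000/(98900/1559) − 10 = 5700/989 in ≈ 5.763 in
Initial abstraction Ia = S/5 = (5700/989)/5 = 1140/989 ≈ 1.153 in
P − Ia = 7.440 − 1.153 = 155454/24725 ≈ 6.287 in (> 0, runoff occurs)
Q = (155454/24725)²/((155454/24725) + 5700/989) = (24165946116/611325625)/(297954/24725) = 1342552562/409272925 in ≈ 3.280 in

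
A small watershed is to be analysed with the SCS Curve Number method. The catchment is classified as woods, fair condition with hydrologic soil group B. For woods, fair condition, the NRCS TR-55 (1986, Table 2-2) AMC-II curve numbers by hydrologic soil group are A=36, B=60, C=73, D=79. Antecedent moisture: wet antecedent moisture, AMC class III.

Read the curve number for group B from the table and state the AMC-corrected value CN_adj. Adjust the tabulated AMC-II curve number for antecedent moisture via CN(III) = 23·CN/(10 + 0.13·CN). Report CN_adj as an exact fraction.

CN_adj = 6900/89 ≈ 77.528

NRCS table: woods, fair condition, soil group B → CN(II) = 60
Adjust CN=60 to AMC III: 23·60/(10 + 0.13·60) → 1380 ÷ (89/5) = 6900/89 ≈ 77.528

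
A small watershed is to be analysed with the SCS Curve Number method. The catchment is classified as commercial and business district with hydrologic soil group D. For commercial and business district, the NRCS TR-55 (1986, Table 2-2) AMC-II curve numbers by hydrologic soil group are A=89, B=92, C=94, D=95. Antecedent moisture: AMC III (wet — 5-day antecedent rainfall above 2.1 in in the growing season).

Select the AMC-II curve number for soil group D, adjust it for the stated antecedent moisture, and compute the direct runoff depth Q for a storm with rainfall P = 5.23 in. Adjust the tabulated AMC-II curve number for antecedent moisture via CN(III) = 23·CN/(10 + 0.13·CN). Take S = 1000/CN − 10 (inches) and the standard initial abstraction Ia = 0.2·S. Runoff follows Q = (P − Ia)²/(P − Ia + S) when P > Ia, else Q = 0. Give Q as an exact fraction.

Q = 51325355601/10337278700 in ≈ 4.965 in

NRCS table: commercial and business district, soil group D → CN(II) = 95
Adjust CN=95 to AMC III: 23·95/(10 + 0.13·95) → 2185 ÷ (447/20) = 43700/447 ≈ 97.763
Retention S: 1000/CN − 10 with CN=97.763 → S = 100/437 ≈ 0.229 in
Initial abstraction Ia = S/5 = (100/437)/5 = 20/437 ≈ 0.046 in
Since P=5.230 > Ia=0.046: effective rainfall P−Ia = 226551/43700 in
Q = (226551/43700)²/((226551/43700) + 100/437) = (51325355601/1909690000)/(236551/43700) = 51325355601/10337278700 in ≈ 4.965 in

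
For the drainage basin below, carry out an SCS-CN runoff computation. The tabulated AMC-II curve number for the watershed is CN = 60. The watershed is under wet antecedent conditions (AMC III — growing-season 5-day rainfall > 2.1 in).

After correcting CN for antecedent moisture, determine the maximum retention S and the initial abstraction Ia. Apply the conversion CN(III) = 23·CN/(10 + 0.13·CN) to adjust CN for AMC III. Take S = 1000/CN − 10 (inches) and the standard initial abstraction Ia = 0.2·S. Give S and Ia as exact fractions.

S = 200/69 in ≈ 2.899 in; Ia = 40/69 in ≈ 0.580 in

Adjust CN=60 to AMC III: 23·60/(10 + 0.13·60) → 1380 ÷ (89/5) = 6900/89 ≈ 77.528
S = 1000/(6900/89) − 10 = 200/69 in ≈ 2.899 in
Ia = 0.2S: 0.2·2.899 = 0.580 in (exactly 40/69)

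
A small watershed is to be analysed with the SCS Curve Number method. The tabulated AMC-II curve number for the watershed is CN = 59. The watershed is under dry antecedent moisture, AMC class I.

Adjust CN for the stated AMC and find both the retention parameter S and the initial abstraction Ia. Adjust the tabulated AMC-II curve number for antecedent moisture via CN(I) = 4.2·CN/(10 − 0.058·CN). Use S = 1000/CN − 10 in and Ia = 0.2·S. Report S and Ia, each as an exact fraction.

S = 20500/1239 in ≈ 16.546 in; Ia = 4100/1239 in ≈ 3.309 in

Adjust CN=59 to AMC I: 4.2·59/(10 − 0.058·59) → (1239/5) ÷ (3289/500) = 123900/3289 ≈ 37.671
Retention S: 1000/CN − 10 with CN=37.671 → S = 20500/1239 ≈ 16.546 in
Initial abstraction Ia = S/5 = (20500/1239)/5 = 4100/1239 ≈ 3.309 in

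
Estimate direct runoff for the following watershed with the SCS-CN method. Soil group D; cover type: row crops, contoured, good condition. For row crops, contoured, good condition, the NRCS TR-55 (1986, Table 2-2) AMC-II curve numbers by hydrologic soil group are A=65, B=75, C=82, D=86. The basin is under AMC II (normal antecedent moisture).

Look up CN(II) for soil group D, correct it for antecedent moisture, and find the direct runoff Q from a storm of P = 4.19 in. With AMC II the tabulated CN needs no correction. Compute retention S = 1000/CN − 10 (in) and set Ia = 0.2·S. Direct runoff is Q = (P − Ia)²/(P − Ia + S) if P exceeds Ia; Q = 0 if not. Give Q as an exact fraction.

Q = 276124689/101553100 in ≈ 2.719 in

NRCS table: row crops, contoured, good condition, soil group D → CN(II) = 86
CN(II) = 86; AMC II needs no correction.
Retention S: 1000/CN − 10 with CN=86.000 → S = 70/43 ≈ 1.628 in
Initial abstraction Ia = S/5 = (70/43)/5 = 14/43 ≈ 0.326 in
Excess rainfall: 4.190 − 0.326 = 3.864 in; P > Ia so Q > 0
Q: (16617/4300)² ÷ (23617/4300) = 276124689/101553100 in (≈ 2.719 in)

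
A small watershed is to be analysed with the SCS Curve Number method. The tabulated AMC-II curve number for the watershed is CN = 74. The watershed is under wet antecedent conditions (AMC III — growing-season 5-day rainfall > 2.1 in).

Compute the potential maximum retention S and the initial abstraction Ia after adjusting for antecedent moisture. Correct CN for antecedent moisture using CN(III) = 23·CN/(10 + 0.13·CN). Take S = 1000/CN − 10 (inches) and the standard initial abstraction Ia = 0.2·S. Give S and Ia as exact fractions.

CN(III) from CN(II)=74: (23·74)/(10 + 0.13·74) = 85100/981 ≈ 86.748
Retention S: 1000/CN − 10 with CN=86.748 → S = 1300/851 ≈ 1.528 in
Ia = 0.2S: 0.2·1.528 = 0.306 in (exactly 260/851)

S = 1300/851 in ≈ 1.528 in; Ia = 260/851 in ≈ 0.306 in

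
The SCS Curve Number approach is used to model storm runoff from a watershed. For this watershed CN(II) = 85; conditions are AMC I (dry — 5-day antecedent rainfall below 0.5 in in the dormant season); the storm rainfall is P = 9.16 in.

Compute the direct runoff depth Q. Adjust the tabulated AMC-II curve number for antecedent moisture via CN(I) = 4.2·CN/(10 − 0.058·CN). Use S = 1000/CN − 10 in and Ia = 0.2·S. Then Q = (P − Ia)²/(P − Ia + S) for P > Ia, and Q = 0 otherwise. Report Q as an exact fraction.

Q = 612612001/110821725 in ≈ 5.528 in

Dry (AMC I): CN(I) = 4.2·85/(10 − 0.058·85) = 357/(507/100) = 11900/169 ≈ 70.414
Retention S: 1000/CN − 10 with CN=70.414 → S = 500/119 ≈ 4.202 in
Initial abstraction Ia = S/5 = (500/119)/5 = 100/119 ≈ 0.840 in
P − Ia = 9.160 − 0.840 = 24751/2975 ≈ 8.320 in (> 0, runoff occurs)
Runoff Q = (P−Ia)²/(P−Ia+S) = (8.320)²/(8.320+4.202) = 612612001/110821725 ≈ 5.528 in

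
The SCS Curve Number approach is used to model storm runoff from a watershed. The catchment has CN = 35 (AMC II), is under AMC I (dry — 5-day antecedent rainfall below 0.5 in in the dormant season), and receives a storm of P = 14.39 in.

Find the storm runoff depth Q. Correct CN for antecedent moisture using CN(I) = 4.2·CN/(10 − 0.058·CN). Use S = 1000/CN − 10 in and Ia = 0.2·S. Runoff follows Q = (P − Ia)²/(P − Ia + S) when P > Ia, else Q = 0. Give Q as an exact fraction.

Q = 6647630089/10753535100 in ≈ 0.618 in

Adjust CN=35 to AMC I: 4.2·35/(10 − 0.058·35) → 147 ÷ (797/100) = 14700/797 ≈ 18.444
Retention S: 1000/CN − 10 with CN=18.444 → S = 6500/147 ≈ 44.218 in
Initial abstraction Ia = S/5 = (6500/147)/5 = 1300/147 ≈ 8.844 in
Excess rainfall: 14.390 − 8.844 = 5.546 in; P > Ia so Q > 0
Q: (81533/14700)² ÷ (731533/14700) = 6647630089/10753535100 in (≈ 0.618 in)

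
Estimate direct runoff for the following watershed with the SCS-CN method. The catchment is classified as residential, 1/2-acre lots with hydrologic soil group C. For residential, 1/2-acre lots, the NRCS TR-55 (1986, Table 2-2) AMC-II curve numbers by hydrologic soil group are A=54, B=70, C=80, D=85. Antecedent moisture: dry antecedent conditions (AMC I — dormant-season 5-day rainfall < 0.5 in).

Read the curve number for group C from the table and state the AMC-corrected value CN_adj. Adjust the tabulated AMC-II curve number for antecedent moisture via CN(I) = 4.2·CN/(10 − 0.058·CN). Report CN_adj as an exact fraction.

CN_adj = 4200/67 ≈ 62.687

NRCS table: residential, 1/2-acre lots, soil group C → CN(II) = 80
CN(I) from CN(II)=80: (4.2·80)/(10 − 0.058·80) = 4200/67 ≈ 62.687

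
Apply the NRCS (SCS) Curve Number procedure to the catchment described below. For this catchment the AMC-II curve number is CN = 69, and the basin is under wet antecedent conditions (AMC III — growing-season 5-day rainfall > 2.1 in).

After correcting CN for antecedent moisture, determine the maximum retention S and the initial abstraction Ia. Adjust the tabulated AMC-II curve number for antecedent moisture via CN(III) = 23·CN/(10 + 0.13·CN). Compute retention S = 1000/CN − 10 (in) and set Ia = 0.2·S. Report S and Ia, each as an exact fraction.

S = 3100/1587 in ≈ 1.953 in; Ia = 620/1587 in ≈ 0.391 in

CN(III) from CN(II)=69: (23·69)/(10 + 0.13·69) = 158700/1897 ≈ 83.658
S = 1000/(158700/1897) − 10 = 3100/1587 in ≈ 1.953 in
Initial abstraction Ia = S/5 = (3100/1587)/5 = 620/1587 ≈ 0.391 in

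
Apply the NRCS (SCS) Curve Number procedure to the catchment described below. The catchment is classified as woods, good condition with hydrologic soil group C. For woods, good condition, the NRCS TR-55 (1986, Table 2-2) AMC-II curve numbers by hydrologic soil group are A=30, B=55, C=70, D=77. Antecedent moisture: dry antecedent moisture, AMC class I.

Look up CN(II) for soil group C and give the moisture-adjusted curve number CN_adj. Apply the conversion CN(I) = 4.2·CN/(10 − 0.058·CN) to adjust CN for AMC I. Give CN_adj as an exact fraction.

CN_adj = 4900/99 ≈ 49.495

NRCS table: woods, good condition, soil group C → CN(II) = 70
CN(I) from CN(II)=70: (4.2·70)/(10 − 0.058·70) = 4900/99 ≈ 49.495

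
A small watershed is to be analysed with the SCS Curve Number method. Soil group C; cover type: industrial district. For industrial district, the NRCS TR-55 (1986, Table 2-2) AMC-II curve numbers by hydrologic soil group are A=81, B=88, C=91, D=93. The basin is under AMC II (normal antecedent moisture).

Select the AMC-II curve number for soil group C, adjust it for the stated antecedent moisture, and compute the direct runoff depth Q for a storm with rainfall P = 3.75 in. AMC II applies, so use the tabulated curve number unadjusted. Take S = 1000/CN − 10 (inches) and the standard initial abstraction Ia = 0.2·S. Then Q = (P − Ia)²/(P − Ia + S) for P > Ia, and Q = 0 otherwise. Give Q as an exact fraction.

Q = 557283/200564 in ≈ 2.779 in

NRCS table: industrial district, soil group C → CN(II) = 91
CN(II) = 91; AMC II needs no correction.
Retention S: 1000/CN − 10 with CN=91.000 → S = 90/91 ≈ 0.989 in
Initial abstraction Ia = S/5 = (90/91)/5 = 18/91 ≈ 0.198 in
P − Ia = 3.750 − 0.198 = 1293/364 ≈ 3.552 in (> 0, runoff occurs)
Q: (1293/364)² ÷ (1653/364) = 557283/200564 in (≈ 2.779 in)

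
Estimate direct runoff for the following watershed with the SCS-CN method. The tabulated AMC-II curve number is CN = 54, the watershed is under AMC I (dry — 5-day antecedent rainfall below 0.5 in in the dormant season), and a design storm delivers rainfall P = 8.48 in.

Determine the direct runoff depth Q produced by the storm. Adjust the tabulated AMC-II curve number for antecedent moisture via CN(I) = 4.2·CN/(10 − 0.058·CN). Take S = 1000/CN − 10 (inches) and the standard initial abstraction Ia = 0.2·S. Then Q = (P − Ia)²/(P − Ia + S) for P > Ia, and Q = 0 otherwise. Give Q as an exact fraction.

CN(I) from CN(II)=54: (4.2·54)/(10 − 0.058·54) = 56700/1717 ≈ 33.023
Max retention: S = 1000/(56700/1717) − 10 = 11500/567 in (≈ 20.282 in)
Initial abstraction Ia = S/5 = (11500/567)/5 = 2300/567 ≈ 4.056 in
Excess rainfall: 8.480 − 4.056 = 4.424 in; P > Ia so Q > 0
Q: (62704/14175)² ÷ (350204/14175) = 982947904/1241035425 in (≈ 0.792 in)

Q = 982947904/1241035425 in ≈ 0.792 in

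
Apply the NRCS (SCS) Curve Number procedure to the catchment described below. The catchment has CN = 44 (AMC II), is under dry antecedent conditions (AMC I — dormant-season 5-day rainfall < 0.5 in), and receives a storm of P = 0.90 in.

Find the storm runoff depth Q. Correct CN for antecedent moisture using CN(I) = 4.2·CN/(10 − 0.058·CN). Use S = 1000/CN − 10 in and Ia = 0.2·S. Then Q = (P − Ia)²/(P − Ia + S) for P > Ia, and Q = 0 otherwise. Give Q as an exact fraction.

Q = 0 in ≈ 0.000 in

Dry (AMC I): CN(I) = 4.2·44/(10 − 0.058·44) = (924/5)/(931/125) = 3300/133 ≈ 24.812
Max retention: S = 1000/(3300/133) − 10 = 1000/33 in (≈ 30.303 in)
Ia = 0.2·(1000/33) = 200/33 in ≈ 6.061 in
P = 0.900 ≤ Ia = 6.061 in: entire storm abstracted, Q = 0.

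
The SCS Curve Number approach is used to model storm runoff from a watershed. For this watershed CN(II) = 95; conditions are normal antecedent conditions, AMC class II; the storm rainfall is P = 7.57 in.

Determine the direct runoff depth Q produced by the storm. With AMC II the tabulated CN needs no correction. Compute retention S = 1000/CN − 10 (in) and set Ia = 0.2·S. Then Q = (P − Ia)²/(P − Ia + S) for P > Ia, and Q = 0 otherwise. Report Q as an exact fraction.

Q = 201157489/28847700 in ≈ 6.973 in

AMC II — tabulated CN = 95 applies directly.
Retention S: 1000/CN − 10 with CN=95.000 → S = 10/19 ≈ 0.526 in
Initial abstraction Ia = S/5 = (10/19)/5 = 2/19 ≈ 0.105 in
P − Ia = 7.570 − 0.105 = 14183/1900 ≈ 7.465 in (> 0, runoff occurs)
Q: (14183/1900)² ÷ (15183/1900) = 201157489/28847700 in (≈ 6.973 in)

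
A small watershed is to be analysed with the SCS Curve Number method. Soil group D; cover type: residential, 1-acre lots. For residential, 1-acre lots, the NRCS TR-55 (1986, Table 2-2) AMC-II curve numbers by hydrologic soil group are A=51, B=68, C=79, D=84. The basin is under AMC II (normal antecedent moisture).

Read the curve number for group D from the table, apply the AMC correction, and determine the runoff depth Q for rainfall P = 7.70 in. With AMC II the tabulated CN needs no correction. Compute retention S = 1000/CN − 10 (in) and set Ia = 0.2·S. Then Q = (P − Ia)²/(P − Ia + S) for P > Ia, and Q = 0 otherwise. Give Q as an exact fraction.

NRCS table: residential, 1-acre lots, soil group D → CN(II) = 84
CN(II) = 84; AMC II needs no correction.
S = 1000/84 − 10 = 40/21 in ≈ 1.905 in
Ia = 0.2·(40/21) = 8/21 in ≈ 0.381 in
Excess rainfall: 7.700 − 0.381 = 7.319 in; P > Ia so Q > 0
Runoff Q = (P−Ia)²/(P−Ia+S) = (7.319)²/(7.319+1.905) = 2362369/406770 ≈ 5.808 in

Q = 2362369/406770 in ≈ 5.808 in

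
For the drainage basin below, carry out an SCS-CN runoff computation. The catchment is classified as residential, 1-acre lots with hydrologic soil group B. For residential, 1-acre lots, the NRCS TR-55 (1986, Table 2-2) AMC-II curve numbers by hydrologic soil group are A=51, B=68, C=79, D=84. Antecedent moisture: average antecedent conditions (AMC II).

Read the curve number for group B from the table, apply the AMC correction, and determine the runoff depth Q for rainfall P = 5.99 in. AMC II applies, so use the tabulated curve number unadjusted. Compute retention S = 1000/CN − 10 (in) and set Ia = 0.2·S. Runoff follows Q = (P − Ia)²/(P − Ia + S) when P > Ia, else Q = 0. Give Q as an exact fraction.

NRCS table: residential, 1-acre lots, soil group B → CN(II) = 68
Average conditions: CN = 68 (no AMC adjustment).
S = 1000/68 − 10 = 80/17 in ≈ 4.706 in
Ia = 0.2·(80/17) = 16/17 in ≈ 0.941 in
Excess rainfall: 5.990 − 0.941 = 5.049 in; P > Ia so Q > 0
Runoff Q = (P−Ia)²/(P−Ia+S) = (5.049)²/(5.049+4.706) = 73667889/28191100 ≈ 2.613 in

Q = 73667889/28191100 in ≈ 2.613 in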